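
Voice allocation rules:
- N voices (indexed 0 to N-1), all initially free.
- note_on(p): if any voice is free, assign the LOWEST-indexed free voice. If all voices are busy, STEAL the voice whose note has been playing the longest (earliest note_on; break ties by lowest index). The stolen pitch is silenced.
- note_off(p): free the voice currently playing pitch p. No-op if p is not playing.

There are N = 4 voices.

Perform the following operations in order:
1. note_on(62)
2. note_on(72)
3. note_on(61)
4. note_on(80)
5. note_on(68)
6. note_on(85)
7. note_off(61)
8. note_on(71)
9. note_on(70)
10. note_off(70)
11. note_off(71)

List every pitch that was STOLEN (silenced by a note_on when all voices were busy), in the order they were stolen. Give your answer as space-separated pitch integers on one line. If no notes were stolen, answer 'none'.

Op 1: note_on(62): voice 0 is free -> assigned | voices=[62 - - -]
Op 2: note_on(72): voice 1 is free -> assigned | voices=[62 72 - -]
Op 3: note_on(61): voice 2 is free -> assigned | voices=[62 72 61 -]
Op 4: note_on(80): voice 3 is free -> assigned | voices=[62 72 61 80]
Op 5: note_on(68): all voices busy, STEAL voice 0 (pitch 62, oldest) -> assign | voices=[68 72 61 80]
Op 6: note_on(85): all voices busy, STEAL voice 1 (pitch 72, oldest) -> assign | voices=[68 85 61 80]
Op 7: note_off(61): free voice 2 | voices=[68 85 - 80]
Op 8: note_on(71): voice 2 is free -> assigned | voices=[68 85 71 80]
Op 9: note_on(70): all voices busy, STEAL voice 3 (pitch 80, oldest) -> assign | voices=[68 85 71 70]
Op 10: note_off(70): free voice 3 | voices=[68 85 71 -]
Op 11: note_off(71): free voice 2 | voices=[68 85 - -]

Answer: 62 72 80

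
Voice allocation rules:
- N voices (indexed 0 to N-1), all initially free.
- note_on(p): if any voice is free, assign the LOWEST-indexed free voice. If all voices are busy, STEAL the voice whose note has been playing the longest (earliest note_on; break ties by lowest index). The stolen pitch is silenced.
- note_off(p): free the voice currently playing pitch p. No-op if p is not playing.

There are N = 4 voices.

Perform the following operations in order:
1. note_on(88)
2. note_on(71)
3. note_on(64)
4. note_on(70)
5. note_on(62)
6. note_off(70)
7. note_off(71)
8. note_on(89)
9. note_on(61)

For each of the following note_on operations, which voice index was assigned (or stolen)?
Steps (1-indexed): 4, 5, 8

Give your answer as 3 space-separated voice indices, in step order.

Answer: 3 0 1

Derivation:
Op 1: note_on(88): voice 0 is free -> assigned | voices=[88 - - -]
Op 2: note_on(71): voice 1 is free -> assigned | voices=[88 71 - -]
Op 3: note_on(64): voice 2 is free -> assigned | voices=[88 71 64 -]
Op 4: note_on(70): voice 3 is free -> assigned | voices=[88 71 64 70]
Op 5: note_on(62): all voices busy, STEAL voice 0 (pitch 88, oldest) -> assign | voices=[62 71 64 70]
Op 6: note_off(70): free voice 3 | voices=[62 71 64 -]
Op 7: note_off(71): free voice 1 | voices=[62 - 64 -]
Op 8: note_on(89): voice 1 is free -> assigned | voices=[62 89 64 -]
Op 9: note_on(61): voice 3 is free -> assigned | voices=[62 89 64 61]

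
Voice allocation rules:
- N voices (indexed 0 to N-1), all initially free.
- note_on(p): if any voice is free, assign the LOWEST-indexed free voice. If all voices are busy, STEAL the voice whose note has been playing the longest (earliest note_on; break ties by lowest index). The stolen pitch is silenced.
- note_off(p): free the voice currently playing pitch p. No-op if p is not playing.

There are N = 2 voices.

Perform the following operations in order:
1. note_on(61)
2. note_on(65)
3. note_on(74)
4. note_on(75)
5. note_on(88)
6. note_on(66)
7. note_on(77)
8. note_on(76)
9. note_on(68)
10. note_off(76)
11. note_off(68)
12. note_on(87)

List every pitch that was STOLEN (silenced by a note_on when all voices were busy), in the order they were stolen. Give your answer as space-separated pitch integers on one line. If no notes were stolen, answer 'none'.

Op 1: note_on(61): voice 0 is free -> assigned | voices=[61 -]
Op 2: note_on(65): voice 1 is free -> assigned | voices=[61 65]
Op 3: note_on(74): all voices busy, STEAL voice 0 (pitch 61, oldest) -> assign | voices=[74 65]
Op 4: note_on(75): all voices busy, STEAL voice 1 (pitch 65, oldest) -> assign | voices=[74 75]
Op 5: note_on(88): all voices busy, STEAL voice 0 (pitch 74, oldest) -> assign | voices=[88 75]
Op 6: note_on(66): all voices busy, STEAL voice 1 (pitch 75, oldest) -> assign | voices=[88 66]
Op 7: note_on(77): all voices busy, STEAL voice 0 (pitch 88, oldest) -> assign | voices=[77 66]
Op 8: note_on(76): all voices busy, STEAL voice 1 (pitch 66, oldest) -> assign | voices=[77 76]
Op 9: note_on(68): all voices busy, STEAL voice 0 (pitch 77, oldest) -> assign | voices=[68 76]
Op 10: note_off(76): free voice 1 | voices=[68 -]
Op 11: note_off(68): free voice 0 | voices=[- -]
Op 12: note_on(87): voice 0 is free -> assigned | voices=[87 -]

Answer: 61 65 74 75 88 66 77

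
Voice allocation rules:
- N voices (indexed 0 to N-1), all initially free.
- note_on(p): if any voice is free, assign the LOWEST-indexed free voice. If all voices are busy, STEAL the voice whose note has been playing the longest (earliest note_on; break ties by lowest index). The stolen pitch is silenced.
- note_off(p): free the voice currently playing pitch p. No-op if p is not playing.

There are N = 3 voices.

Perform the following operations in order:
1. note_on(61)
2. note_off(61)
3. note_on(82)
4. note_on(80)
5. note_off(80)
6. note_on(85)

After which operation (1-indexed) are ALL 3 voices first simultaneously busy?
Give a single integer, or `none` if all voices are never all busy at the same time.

Op 1: note_on(61): voice 0 is free -> assigned | voices=[61 - -]
Op 2: note_off(61): free voice 0 | voices=[- - -]
Op 3: note_on(82): voice 0 is free -> assigned | voices=[82 - -]
Op 4: note_on(80): voice 1 is free -> assigned | voices=[82 80 -]
Op 5: note_off(80): free voice 1 | voices=[82 - -]
Op 6: note_on(85): voice 1 is free -> assigned | voices=[82 85 -]

Answer: none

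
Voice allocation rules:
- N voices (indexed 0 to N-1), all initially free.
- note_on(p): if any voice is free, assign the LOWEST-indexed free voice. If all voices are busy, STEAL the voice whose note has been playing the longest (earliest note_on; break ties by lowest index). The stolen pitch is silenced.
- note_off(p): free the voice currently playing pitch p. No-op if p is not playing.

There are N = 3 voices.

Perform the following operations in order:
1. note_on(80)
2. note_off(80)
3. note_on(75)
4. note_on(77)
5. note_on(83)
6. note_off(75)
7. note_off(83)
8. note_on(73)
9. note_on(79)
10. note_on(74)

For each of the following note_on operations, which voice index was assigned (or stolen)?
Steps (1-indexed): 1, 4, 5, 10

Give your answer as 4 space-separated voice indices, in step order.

Answer: 0 1 2 1

Derivation:
Op 1: note_on(80): voice 0 is free -> assigned | voices=[80 - -]
Op 2: note_off(80): free voice 0 | voices=[- - -]
Op 3: note_on(75): voice 0 is free -> assigned | voices=[75 - -]
Op 4: note_on(77): voice 1 is free -> assigned | voices=[75 77 -]
Op 5: note_on(83): voice 2 is free -> assigned | voices=[75 77 83]
Op 6: note_off(75): free voice 0 | voices=[- 77 83]
Op 7: note_off(83): free voice 2 | voices=[- 77 -]
Op 8: note_on(73): voice 0 is free -> assigned | voices=[73 77 -]
Op 9: note_on(79): voice 2 is free -> assigned | voices=[73 77 79]
Op 10: note_on(74): all voices busy, STEAL voice 1 (pitch 77, oldest) -> assign | voices=[73 74 79]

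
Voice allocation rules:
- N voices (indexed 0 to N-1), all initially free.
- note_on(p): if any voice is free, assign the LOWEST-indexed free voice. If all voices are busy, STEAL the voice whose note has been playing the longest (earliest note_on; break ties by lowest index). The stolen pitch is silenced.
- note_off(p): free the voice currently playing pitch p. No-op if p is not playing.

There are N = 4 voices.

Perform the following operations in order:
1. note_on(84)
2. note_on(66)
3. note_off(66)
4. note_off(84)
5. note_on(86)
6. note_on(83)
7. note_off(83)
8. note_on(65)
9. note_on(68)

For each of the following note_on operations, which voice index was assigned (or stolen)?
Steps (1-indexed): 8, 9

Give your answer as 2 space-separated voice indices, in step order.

Op 1: note_on(84): voice 0 is free -> assigned | voices=[84 - - -]
Op 2: note_on(66): voice 1 is free -> assigned | voices=[84 66 - -]
Op 3: note_off(66): free voice 1 | voices=[84 - - -]
Op 4: note_off(84): free voice 0 | voices=[- - - -]
Op 5: note_on(86): voice 0 is free -> assigned | voices=[86 - - -]
Op 6: note_on(83): voice 1 is free -> assigned | voices=[86 83 - -]
Op 7: note_off(83): free voice 1 | voices=[86 - - -]
Op 8: note_on(65): voice 1 is free -> assigned | voices=[86 65 - -]
Op 9: note_on(68): voice 2 is free -> assigned | voices=[86 65 68 -]

Answer: 1 2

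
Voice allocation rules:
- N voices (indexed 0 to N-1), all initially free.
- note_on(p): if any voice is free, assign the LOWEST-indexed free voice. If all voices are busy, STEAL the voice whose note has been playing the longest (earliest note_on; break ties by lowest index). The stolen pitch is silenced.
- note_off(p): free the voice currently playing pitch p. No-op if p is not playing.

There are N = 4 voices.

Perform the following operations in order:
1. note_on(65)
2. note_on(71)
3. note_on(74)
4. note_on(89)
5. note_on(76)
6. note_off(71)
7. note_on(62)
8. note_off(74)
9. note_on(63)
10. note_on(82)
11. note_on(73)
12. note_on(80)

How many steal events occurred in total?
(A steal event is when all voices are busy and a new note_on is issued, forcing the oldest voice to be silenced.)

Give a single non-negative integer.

Answer: 4

Derivation:
Op 1: note_on(65): voice 0 is free -> assigned | voices=[65 - - -]
Op 2: note_on(71): voice 1 is free -> assigned | voices=[65 71 - -]
Op 3: note_on(74): voice 2 is free -> assigned | voices=[65 71 74 -]
Op 4: note_on(89): voice 3 is free -> assigned | voices=[65 71 74 89]
Op 5: note_on(76): all voices busy, STEAL voice 0 (pitch 65, oldest) -> assign | voices=[76 71 74 89]
Op 6: note_off(71): free voice 1 | voices=[76 - 74 89]
Op 7: note_on(62): voice 1 is free -> assigned | voices=[76 62 74 89]
Op 8: note_off(74): free voice 2 | voices=[76 62 - 89]
Op 9: note_on(63): voice 2 is free -> assigned | voices=[76 62 63 89]
Op 10: note_on(82): all voices busy, STEAL voice 3 (pitch 89, oldest) -> assign | voices=[76 62 63 82]
Op 11: note_on(73): all voices busy, STEAL voice 0 (pitch 76, oldest) -> assign | voices=[73 62 63 82]
Op 12: note_on(80): all voices busy, STEAL voice 1 (pitch 62, oldest) -> assign | voices=[73 80 63 82]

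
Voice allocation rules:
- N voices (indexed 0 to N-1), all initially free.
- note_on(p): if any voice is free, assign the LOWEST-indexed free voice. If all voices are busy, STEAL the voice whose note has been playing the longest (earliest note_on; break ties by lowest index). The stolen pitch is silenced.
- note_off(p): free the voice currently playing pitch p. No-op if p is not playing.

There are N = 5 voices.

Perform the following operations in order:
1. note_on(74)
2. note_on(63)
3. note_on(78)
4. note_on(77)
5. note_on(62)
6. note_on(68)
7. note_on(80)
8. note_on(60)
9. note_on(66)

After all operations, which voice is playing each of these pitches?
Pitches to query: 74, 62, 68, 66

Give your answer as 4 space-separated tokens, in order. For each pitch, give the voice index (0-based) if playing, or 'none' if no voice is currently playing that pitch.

Answer: none 4 0 3

Derivation:
Op 1: note_on(74): voice 0 is free -> assigned | voices=[74 - - - -]
Op 2: note_on(63): voice 1 is free -> assigned | voices=[74 63 - - -]
Op 3: note_on(78): voice 2 is free -> assigned | voices=[74 63 78 - -]
Op 4: note_on(77): voice 3 is free -> assigned | voices=[74 63 78 77 -]
Op 5: note_on(62): voice 4 is free -> assigned | voices=[74 63 78 77 62]
Op 6: note_on(68): all voices busy, STEAL voice 0 (pitch 74, oldest) -> assign | voices=[68 63 78 77 62]
Op 7: note_on(80): all voices busy, STEAL voice 1 (pitch 63, oldest) -> assign | voices=[68 80 78 77 62]
Op 8: note_on(60): all voices busy, STEAL voice 2 (pitch 78, oldest) -> assign | voices=[68 80 60 77 62]
Op 9: note_on(66): all voices busy, STEAL voice 3 (pitch 77, oldest) -> assign | voices=[68 80 60 66 62]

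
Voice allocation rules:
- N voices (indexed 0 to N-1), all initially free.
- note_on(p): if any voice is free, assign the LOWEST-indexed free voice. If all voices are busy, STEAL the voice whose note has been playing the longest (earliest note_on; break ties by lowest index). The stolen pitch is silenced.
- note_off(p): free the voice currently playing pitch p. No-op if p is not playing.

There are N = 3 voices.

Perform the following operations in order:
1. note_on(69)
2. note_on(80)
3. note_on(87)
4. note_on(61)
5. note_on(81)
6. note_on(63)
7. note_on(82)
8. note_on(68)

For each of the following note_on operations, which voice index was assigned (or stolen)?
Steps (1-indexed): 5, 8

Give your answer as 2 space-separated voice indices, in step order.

Op 1: note_on(69): voice 0 is free -> assigned | voices=[69 - -]
Op 2: note_on(80): voice 1 is free -> assigned | voices=[69 80 -]
Op 3: note_on(87): voice 2 is free -> assigned | voices=[69 80 87]
Op 4: note_on(61): all voices busy, STEAL voice 0 (pitch 69, oldest) -> assign | voices=[61 80 87]
Op 5: note_on(81): all voices busy, STEAL voice 1 (pitch 80, oldest) -> assign | voices=[61 81 87]
Op 6: note_on(63): all voices busy, STEAL voice 2 (pitch 87, oldest) -> assign | voices=[61 81 63]
Op 7: note_on(82): all voices busy, STEAL voice 0 (pitch 61, oldest) -> assign | voices=[82 81 63]
Op 8: note_on(68): all voices busy, STEAL voice 1 (pitch 81, oldest) -> assign | voices=[82 68 63]

Answer: 1 1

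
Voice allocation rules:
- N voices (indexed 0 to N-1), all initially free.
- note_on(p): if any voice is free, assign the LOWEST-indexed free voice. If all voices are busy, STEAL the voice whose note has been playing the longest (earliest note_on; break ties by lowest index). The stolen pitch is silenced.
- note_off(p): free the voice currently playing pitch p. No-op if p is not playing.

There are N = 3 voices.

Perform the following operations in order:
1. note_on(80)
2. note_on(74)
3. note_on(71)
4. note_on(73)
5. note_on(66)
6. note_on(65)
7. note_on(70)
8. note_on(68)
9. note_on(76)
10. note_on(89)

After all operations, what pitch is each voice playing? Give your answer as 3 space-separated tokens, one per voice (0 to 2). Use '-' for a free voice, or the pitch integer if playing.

Answer: 89 68 76

Derivation:
Op 1: note_on(80): voice 0 is free -> assigned | voices=[80 - -]
Op 2: note_on(74): voice 1 is free -> assigned | voices=[80 74 -]
Op 3: note_on(71): voice 2 is free -> assigned | voices=[80 74 71]
Op 4: note_on(73): all voices busy, STEAL voice 0 (pitch 80, oldest) -> assign | voices=[73 74 71]
Op 5: note_on(66): all voices busy, STEAL voice 1 (pitch 74, oldest) -> assign | voices=[73 66 71]
Op 6: note_on(65): all voices busy, STEAL voice 2 (pitch 71, oldest) -> assign | voices=[73 66 65]
Op 7: note_on(70): all voices busy, STEAL voice 0 (pitch 73, oldest) -> assign | voices=[70 66 65]
Op 8: note_on(68): all voices busy, STEAL voice 1 (pitch 66, oldest) -> assign | voices=[70 68 65]
Op 9: note_on(76): all voices busy, STEAL voice 2 (pitch 65, oldest) -> assign | voices=[70 68 76]
Op 10: note_on(89): all voices busy, STEAL voice 0 (pitch 70, oldest) -> assign | voices=[89 68 76]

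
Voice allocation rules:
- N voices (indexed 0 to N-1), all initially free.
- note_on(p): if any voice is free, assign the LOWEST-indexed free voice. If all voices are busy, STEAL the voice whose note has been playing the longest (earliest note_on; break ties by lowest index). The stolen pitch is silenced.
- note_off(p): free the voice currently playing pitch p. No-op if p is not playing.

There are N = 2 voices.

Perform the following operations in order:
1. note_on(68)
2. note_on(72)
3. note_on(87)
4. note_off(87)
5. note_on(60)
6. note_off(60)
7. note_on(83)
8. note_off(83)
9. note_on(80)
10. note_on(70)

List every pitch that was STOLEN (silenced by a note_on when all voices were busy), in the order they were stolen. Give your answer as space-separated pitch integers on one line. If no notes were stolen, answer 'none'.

Op 1: note_on(68): voice 0 is free -> assigned | voices=[68 -]
Op 2: note_on(72): voice 1 is free -> assigned | voices=[68 72]
Op 3: note_on(87): all voices busy, STEAL voice 0 (pitch 68, oldest) -> assign | voices=[87 72]
Op 4: note_off(87): free voice 0 | voices=[- 72]
Op 5: note_on(60): voice 0 is free -> assigned | voices=[60 72]
Op 6: note_off(60): free voice 0 | voices=[- 72]
Op 7: note_on(83): voice 0 is free -> assigned | voices=[83 72]
Op 8: note_off(83): free voice 0 | voices=[- 72]
Op 9: note_on(80): voice 0 is free -> assigned | voices=[80 72]
Op 10: note_on(70): all voices busy, STEAL voice 1 (pitch 72, oldest) -> assign | voices=[80 70]

Answer: 68 72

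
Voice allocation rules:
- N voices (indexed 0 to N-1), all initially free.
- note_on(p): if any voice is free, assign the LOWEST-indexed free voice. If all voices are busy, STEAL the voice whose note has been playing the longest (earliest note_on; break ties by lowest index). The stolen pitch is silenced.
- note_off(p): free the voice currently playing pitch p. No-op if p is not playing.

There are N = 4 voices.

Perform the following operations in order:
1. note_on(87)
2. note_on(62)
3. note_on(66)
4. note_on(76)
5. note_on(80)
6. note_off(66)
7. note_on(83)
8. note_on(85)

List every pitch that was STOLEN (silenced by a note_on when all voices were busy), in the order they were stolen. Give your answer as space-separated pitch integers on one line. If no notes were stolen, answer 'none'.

Op 1: note_on(87): voice 0 is free -> assigned | voices=[87 - - -]
Op 2: note_on(62): voice 1 is free -> assigned | voices=[87 62 - -]
Op 3: note_on(66): voice 2 is free -> assigned | voices=[87 62 66 -]
Op 4: note_on(76): voice 3 is free -> assigned | voices=[87 62 66 76]
Op 5: note_on(80): all voices busy, STEAL voice 0 (pitch 87, oldest) -> assign | voices=[80 62 66 76]
Op 6: note_off(66): free voice 2 | voices=[80 62 - 76]
Op 7: note_on(83): voice 2 is free -> assigned | voices=[80 62 83 76]
Op 8: note_on(85): all voices busy, STEAL voice 1 (pitch 62, oldest) -> assign | voices=[80 85 83 76]

Answer: 87 62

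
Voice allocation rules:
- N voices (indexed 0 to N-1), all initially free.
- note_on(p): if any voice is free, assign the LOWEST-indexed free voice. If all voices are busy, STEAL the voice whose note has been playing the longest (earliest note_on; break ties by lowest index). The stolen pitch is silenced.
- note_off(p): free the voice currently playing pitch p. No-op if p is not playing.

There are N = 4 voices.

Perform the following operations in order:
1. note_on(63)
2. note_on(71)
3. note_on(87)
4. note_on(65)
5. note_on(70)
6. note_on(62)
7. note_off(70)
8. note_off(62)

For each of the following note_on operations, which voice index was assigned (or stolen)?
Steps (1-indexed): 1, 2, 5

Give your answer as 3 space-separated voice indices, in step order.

Op 1: note_on(63): voice 0 is free -> assigned | voices=[63 - - -]
Op 2: note_on(71): voice 1 is free -> assigned | voices=[63 71 - -]
Op 3: note_on(87): voice 2 is free -> assigned | voices=[63 71 87 -]
Op 4: note_on(65): voice 3 is free -> assigned | voices=[63 71 87 65]
Op 5: note_on(70): all voices busy, STEAL voice 0 (pitch 63, oldest) -> assign | voices=[70 71 87 65]
Op 6: note_on(62): all voices busy, STEAL voice 1 (pitch 71, oldest) -> assign | voices=[70 62 87 65]
Op 7: note_off(70): free voice 0 | voices=[- 62 87 65]
Op 8: note_off(62): free voice 1 | voices=[- - 87 65]

Answer: 0 1 0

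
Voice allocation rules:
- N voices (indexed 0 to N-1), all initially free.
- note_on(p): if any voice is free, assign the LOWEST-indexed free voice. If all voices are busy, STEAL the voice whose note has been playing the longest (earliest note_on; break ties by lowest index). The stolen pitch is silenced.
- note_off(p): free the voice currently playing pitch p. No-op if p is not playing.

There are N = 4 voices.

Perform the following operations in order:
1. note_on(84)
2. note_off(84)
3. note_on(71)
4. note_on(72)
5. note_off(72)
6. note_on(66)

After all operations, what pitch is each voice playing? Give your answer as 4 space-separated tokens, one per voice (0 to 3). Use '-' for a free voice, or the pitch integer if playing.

Op 1: note_on(84): voice 0 is free -> assigned | voices=[84 - - -]
Op 2: note_off(84): free voice 0 | voices=[- - - -]
Op 3: note_on(71): voice 0 is free -> assigned | voices=[71 - - -]
Op 4: note_on(72): voice 1 is free -> assigned | voices=[71 72 - -]
Op 5: note_off(72): free voice 1 | voices=[71 - - -]
Op 6: note_on(66): voice 1 is free -> assigned | voices=[71 66 - -]

Answer: 71 66 - -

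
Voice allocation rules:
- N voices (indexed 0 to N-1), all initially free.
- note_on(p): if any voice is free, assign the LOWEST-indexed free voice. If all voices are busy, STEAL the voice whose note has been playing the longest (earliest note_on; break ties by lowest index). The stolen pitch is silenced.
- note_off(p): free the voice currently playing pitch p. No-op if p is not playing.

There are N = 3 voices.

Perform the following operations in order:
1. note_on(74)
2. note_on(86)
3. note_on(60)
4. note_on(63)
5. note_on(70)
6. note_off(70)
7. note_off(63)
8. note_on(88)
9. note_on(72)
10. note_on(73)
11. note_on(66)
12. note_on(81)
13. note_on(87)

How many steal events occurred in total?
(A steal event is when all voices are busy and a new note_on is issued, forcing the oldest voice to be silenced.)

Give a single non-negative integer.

Answer: 6

Derivation:
Op 1: note_on(74): voice 0 is free -> assigned | voices=[74 - -]
Op 2: note_on(86): voice 1 is free -> assigned | voices=[74 86 -]
Op 3: note_on(60): voice 2 is free -> assigned | voices=[74 86 60]
Op 4: note_on(63): all voices busy, STEAL voice 0 (pitch 74, oldest) -> assign | voices=[63 86 60]
Op 5: note_on(70): all voices busy, STEAL voice 1 (pitch 86, oldest) -> assign | voices=[63 70 60]
Op 6: note_off(70): free voice 1 | voices=[63 - 60]
Op 7: note_off(63): free voice 0 | voices=[- - 60]
Op 8: note_on(88): voice 0 is free -> assigned | voices=[88 - 60]
Op 9: note_on(72): voice 1 is free -> assigned | voices=[88 72 60]
Op 10: note_on(73): all voices busy, STEAL voice 2 (pitch 60, oldest) -> assign | voices=[88 72 73]
Op 11: note_on(66): all voices busy, STEAL voice 0 (pitch 88, oldest) -> assign | voices=[66 72 73]
Op 12: note_on(81): all voices busy, STEAL voice 1 (pitch 72, oldest) -> assign | voices=[66 81 73]
Op 13: note_on(87): all voices busy, STEAL voice 2 (pitch 73, oldest) -> assign | voices=[66 81 87]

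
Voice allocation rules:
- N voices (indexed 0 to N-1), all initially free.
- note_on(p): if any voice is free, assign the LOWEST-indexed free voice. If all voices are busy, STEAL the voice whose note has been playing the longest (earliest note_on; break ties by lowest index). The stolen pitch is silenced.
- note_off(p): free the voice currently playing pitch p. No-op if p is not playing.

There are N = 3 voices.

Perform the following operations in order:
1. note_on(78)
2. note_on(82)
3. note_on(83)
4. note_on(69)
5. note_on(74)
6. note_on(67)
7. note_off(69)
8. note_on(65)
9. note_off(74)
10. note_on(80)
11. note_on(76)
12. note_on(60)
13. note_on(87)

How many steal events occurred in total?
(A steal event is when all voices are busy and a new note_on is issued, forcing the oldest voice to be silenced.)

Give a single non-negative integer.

Op 1: note_on(78): voice 0 is free -> assigned | voices=[78 - -]
Op 2: note_on(82): voice 1 is free -> assigned | voices=[78 82 -]
Op 3: note_on(83): voice 2 is free -> assigned | voices=[78 82 83]
Op 4: note_on(69): all voices busy, STEAL voice 0 (pitch 78, oldest) -> assign | voices=[69 82 83]
Op 5: note_on(74): all voices busy, STEAL voice 1 (pitch 82, oldest) -> assign | voices=[69 74 83]
Op 6: note_on(67): all voices busy, STEAL voice 2 (pitch 83, oldest) -> assign | voices=[69 74 67]
Op 7: note_off(69): free voice 0 | voices=[- 74 67]
Op 8: note_on(65): voice 0 is free -> assigned | voices=[65 74 67]
Op 9: note_off(74): free voice 1 | voices=[65 - 67]
Op 10: note_on(80): voice 1 is free -> assigned | voices=[65 80 67]
Op 11: note_on(76): all voices busy, STEAL voice 2 (pitch 67, oldest) -> assign | voices=[65 80 76]
Op 12: note_on(60): all voices busy, STEAL voice 0 (pitch 65, oldest) -> assign | voices=[60 80 76]
Op 13: note_on(87): all voices busy, STEAL voice 1 (pitch 80, oldest) -> assign | voices=[60 87 76]

Answer: 6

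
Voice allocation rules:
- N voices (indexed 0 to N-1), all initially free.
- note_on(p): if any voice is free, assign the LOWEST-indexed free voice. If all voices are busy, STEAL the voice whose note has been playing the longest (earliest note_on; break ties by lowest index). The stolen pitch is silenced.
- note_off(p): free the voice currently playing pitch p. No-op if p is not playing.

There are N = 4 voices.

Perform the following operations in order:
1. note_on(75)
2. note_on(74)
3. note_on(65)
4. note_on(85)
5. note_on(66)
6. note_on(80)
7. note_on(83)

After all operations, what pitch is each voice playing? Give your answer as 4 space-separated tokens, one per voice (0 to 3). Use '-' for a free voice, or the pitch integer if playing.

Answer: 66 80 83 85

Derivation:
Op 1: note_on(75): voice 0 is free -> assigned | voices=[75 - - -]
Op 2: note_on(74): voice 1 is free -> assigned | voices=[75 74 - -]
Op 3: note_on(65): voice 2 is free -> assigned | voices=[75 74 65 -]
Op 4: note_on(85): voice 3 is free -> assigned | voices=[75 74 65 85]
Op 5: note_on(66): all voices busy, STEAL voice 0 (pitch 75, oldest) -> assign | voices=[66 74 65 85]
Op 6: note_on(80): all voices busy, STEAL voice 1 (pitch 74, oldest) -> assign | voices=[66 80 65 85]
Op 7: note_on(83): all voices busy, STEAL voice 2 (pitch 65, oldest) -> assign | voices=[66 80 83 85]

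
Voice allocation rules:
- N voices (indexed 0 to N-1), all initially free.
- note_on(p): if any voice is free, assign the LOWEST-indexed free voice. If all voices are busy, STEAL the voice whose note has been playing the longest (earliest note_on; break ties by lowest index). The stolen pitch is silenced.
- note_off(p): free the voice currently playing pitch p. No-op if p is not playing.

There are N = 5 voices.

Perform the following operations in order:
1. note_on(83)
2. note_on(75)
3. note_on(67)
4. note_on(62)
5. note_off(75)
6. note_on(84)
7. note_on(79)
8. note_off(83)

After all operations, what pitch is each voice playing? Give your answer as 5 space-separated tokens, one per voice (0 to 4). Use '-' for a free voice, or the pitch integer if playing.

Op 1: note_on(83): voice 0 is free -> assigned | voices=[83 - - - -]
Op 2: note_on(75): voice 1 is free -> assigned | voices=[83 75 - - -]
Op 3: note_on(67): voice 2 is free -> assigned | voices=[83 75 67 - -]
Op 4: note_on(62): voice 3 is free -> assigned | voices=[83 75 67 62 -]
Op 5: note_off(75): free voice 1 | voices=[83 - 67 62 -]
Op 6: note_on(84): voice 1 is free -> assigned | voices=[83 84 67 62 -]
Op 7: note_on(79): voice 4 is free -> assigned | voices=[83 84 67 62 79]
Op 8: note_off(83): free voice 0 | voices=[- 84 67 62 79]

Answer: - 84 67 62 79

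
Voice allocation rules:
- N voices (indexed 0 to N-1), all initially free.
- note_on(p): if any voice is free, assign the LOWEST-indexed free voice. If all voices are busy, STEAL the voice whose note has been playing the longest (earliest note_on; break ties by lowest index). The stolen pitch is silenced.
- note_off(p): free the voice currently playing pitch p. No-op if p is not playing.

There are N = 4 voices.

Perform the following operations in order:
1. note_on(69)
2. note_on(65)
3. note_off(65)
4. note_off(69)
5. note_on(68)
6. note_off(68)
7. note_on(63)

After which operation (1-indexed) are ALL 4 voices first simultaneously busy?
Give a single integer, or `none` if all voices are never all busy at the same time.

Op 1: note_on(69): voice 0 is free -> assigned | voices=[69 - - -]
Op 2: note_on(65): voice 1 is free -> assigned | voices=[69 65 - -]
Op 3: note_off(65): free voice 1 | voices=[69 - - -]
Op 4: note_off(69): free voice 0 | voices=[- - - -]
Op 5: note_on(68): voice 0 is free -> assigned | voices=[68 - - -]
Op 6: note_off(68): free voice 0 | voices=[- - - -]
Op 7: note_on(63): voice 0 is free -> assigned | voices=[63 - - -]

Answer: none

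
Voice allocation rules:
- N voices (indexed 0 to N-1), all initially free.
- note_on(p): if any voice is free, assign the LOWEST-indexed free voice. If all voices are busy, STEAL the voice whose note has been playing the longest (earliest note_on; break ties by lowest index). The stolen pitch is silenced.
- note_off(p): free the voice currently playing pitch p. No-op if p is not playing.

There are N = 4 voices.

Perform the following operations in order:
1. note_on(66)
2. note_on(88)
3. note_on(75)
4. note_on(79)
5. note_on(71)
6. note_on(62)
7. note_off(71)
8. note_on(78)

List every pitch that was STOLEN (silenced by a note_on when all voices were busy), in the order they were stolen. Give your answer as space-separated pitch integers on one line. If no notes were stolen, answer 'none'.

Answer: 66 88

Derivation:
Op 1: note_on(66): voice 0 is free -> assigned | voices=[66 - - -]
Op 2: note_on(88): voice 1 is free -> assigned | voices=[66 88 - -]
Op 3: note_on(75): voice 2 is free -> assigned | voices=[66 88 75 -]
Op 4: note_on(79): voice 3 is free -> assigned | voices=[66 88 75 79]
Op 5: note_on(71): all voices busy, STEAL voice 0 (pitch 66, oldest) -> assign | voices=[71 88 75 79]
Op 6: note_on(62): all voices busy, STEAL voice 1 (pitch 88, oldest) -> assign | voices=[71 62 75 79]
Op 7: note_off(71): free voice 0 | voices=[- 62 75 79]
Op 8: note_on(78): voice 0 is free -> assigned | voices=[78 62 75 79]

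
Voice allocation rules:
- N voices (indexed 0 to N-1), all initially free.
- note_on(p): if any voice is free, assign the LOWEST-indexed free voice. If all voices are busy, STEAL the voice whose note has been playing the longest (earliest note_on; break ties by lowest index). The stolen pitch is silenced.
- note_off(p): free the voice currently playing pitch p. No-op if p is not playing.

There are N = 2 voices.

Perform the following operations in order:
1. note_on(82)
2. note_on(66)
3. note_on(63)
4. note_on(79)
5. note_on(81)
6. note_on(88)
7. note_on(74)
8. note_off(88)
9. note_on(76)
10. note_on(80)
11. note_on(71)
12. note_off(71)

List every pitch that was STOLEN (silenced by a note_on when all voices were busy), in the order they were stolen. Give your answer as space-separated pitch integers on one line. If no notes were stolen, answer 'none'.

Op 1: note_on(82): voice 0 is free -> assigned | voices=[82 -]
Op 2: note_on(66): voice 1 is free -> assigned | voices=[82 66]
Op 3: note_on(63): all voices busy, STEAL voice 0 (pitch 82, oldest) -> assign | voices=[63 66]
Op 4: note_on(79): all voices busy, STEAL voice 1 (pitch 66, oldest) -> assign | voices=[63 79]
Op 5: note_on(81): all voices busy, STEAL voice 0 (pitch 63, oldest) -> assign | voices=[81 79]
Op 6: note_on(88): all voices busy, STEAL voice 1 (pitch 79, oldest) -> assign | voices=[81 88]
Op 7: note_on(74): all voices busy, STEAL voice 0 (pitch 81, oldest) -> assign | voices=[74 88]
Op 8: note_off(88): free voice 1 | voices=[74 -]
Op 9: note_on(76): voice 1 is free -> assigned | voices=[74 76]
Op 10: note_on(80): all voices busy, STEAL voice 0 (pitch 74, oldest) -> assign | voices=[80 76]
Op 11: note_on(71): all voices busy, STEAL voice 1 (pitch 76, oldest) -> assign | voices=[80 71]
Op 12: note_off(71): free voice 1 | voices=[80 -]

Answer: 82 66 63 79 81 74 76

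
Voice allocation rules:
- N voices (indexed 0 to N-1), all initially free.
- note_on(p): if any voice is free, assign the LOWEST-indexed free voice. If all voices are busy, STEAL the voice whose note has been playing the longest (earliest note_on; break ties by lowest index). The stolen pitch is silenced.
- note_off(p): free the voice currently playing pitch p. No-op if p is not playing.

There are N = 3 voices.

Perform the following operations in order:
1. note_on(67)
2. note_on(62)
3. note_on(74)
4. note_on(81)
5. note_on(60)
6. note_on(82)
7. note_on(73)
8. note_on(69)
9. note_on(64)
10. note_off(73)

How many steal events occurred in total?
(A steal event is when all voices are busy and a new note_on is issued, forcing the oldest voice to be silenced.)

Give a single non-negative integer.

Answer: 6

Derivation:
Op 1: note_on(67): voice 0 is free -> assigned | voices=[67 - -]
Op 2: note_on(62): voice 1 is free -> assigned | voices=[67 62 -]
Op 3: note_on(74): voice 2 is free -> assigned | voices=[67 62 74]
Op 4: note_on(81): all voices busy, STEAL voice 0 (pitch 67, oldest) -> assign | voices=[81 62 74]
Op 5: note_on(60): all voices busy, STEAL voice 1 (pitch 62, oldest) -> assign | voices=[81 60 74]
Op 6: note_on(82): all voices busy, STEAL voice 2 (pitch 74, oldest) -> assign | voices=[81 60 82]
Op 7: note_on(73): all voices busy, STEAL voice 0 (pitch 81, oldest) -> assign | voices=[73 60 82]
Op 8: note_on(69): all voices busy, STEAL voice 1 (pitch 60, oldest) -> assign | voices=[73 69 82]
Op 9: note_on(64): all voices busy, STEAL voice 2 (pitch 82, oldest) -> assign | voices=[73 69 64]
Op 10: note_off(73): free voice 0 | voices=[- 69 64]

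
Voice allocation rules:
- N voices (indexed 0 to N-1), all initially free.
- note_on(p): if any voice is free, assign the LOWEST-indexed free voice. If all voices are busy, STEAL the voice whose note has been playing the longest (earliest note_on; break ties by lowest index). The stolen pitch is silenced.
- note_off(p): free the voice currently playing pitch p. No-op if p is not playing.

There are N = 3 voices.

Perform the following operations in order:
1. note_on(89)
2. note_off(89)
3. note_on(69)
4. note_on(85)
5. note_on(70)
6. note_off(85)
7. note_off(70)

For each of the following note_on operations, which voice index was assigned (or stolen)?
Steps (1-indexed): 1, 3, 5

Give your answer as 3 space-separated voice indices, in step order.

Answer: 0 0 2

Derivation:
Op 1: note_on(89): voice 0 is free -> assigned | voices=[89 - -]
Op 2: note_off(89): free voice 0 | voices=[- - -]
Op 3: note_on(69): voice 0 is free -> assigned | voices=[69 - -]
Op 4: note_on(85): voice 1 is free -> assigned | voices=[69 85 -]
Op 5: note_on(70): voice 2 is free -> assigned | voices=[69 85 70]
Op 6: note_off(85): free voice 1 | voices=[69 - 70]
Op 7: note_off(70): free voice 2 | voices=[69 - -]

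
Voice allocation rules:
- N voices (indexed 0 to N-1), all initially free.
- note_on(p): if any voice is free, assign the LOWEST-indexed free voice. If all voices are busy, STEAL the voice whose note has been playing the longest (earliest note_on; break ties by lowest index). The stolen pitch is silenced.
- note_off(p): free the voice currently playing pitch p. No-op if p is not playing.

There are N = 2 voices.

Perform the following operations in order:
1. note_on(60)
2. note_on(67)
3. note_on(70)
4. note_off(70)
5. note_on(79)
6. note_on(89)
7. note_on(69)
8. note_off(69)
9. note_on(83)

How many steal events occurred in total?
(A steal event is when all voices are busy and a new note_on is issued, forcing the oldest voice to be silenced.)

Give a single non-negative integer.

Answer: 3

Derivation:
Op 1: note_on(60): voice 0 is free -> assigned | voices=[60 -]
Op 2: note_on(67): voice 1 is free -> assigned | voices=[60 67]
Op 3: note_on(70): all voices busy, STEAL voice 0 (pitch 60, oldest) -> assign | voices=[70 67]
Op 4: note_off(70): free voice 0 | voices=[- 67]
Op 5: note_on(79): voice 0 is free -> assigned | voices=[79 67]
Op 6: note_on(89): all voices busy, STEAL voice 1 (pitch 67, oldest) -> assign | voices=[79 89]
Op 7: note_on(69): all voices busy, STEAL voice 0 (pitch 79, oldest) -> assign | voices=[69 89]
Op 8: note_off(69): free voice 0 | voices=[- 89]
Op 9: note_on(83): voice 0 is free -> assigned | voices=[83 89]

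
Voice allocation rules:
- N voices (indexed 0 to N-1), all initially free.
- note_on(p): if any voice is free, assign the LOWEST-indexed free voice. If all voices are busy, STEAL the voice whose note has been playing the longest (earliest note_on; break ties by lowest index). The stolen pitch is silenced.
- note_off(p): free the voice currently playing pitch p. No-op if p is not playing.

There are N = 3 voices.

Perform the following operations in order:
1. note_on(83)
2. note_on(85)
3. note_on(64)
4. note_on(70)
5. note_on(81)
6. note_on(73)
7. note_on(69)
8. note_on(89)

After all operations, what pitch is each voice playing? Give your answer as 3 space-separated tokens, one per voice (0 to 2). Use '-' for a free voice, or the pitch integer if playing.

Answer: 69 89 73

Derivation:
Op 1: note_on(83): voice 0 is free -> assigned | voices=[83 - -]
Op 2: note_on(85): voice 1 is free -> assigned | voices=[83 85 -]
Op 3: note_on(64): voice 2 is free -> assigned | voices=[83 85 64]
Op 4: note_on(70): all voices busy, STEAL voice 0 (pitch 83, oldest) -> assign | voices=[70 85 64]
Op 5: note_on(81): all voices busy, STEAL voice 1 (pitch 85, oldest) -> assign | voices=[70 81 64]
Op 6: note_on(73): all voices busy, STEAL voice 2 (pitch 64, oldest) -> assign | voices=[70 81 73]
Op 7: note_on(69): all voices busy, STEAL voice 0 (pitch 70, oldest) -> assign | voices=[69 81 73]
Op 8: note_on(89): all voices busy, STEAL voice 1 (pitch 81, oldest) -> assign | voices=[69 89 73]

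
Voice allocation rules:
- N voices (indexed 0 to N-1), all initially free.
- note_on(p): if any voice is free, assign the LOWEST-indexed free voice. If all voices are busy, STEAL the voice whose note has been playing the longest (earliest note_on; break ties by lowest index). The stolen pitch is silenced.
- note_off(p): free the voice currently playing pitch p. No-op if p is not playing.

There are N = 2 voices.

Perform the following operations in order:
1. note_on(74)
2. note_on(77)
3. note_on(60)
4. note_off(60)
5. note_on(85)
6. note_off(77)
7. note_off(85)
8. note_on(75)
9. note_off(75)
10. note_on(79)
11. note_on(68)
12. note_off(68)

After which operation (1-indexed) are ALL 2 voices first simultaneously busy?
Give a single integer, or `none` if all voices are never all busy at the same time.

Answer: 2

Derivation:
Op 1: note_on(74): voice 0 is free -> assigned | voices=[74 -]
Op 2: note_on(77): voice 1 is free -> assigned | voices=[74 77]
Op 3: note_on(60): all voices busy, STEAL voice 0 (pitch 74, oldest) -> assign | voices=[60 77]
Op 4: note_off(60): free voice 0 | voices=[- 77]
Op 5: note_on(85): voice 0 is free -> assigned | voices=[85 77]
Op 6: note_off(77): free voice 1 | voices=[85 -]
Op 7: note_off(85): free voice 0 | voices=[- -]
Op 8: note_on(75): voice 0 is free -> assigned | voices=[75 -]
Op 9: note_off(75): free voice 0 | voices=[- -]
Op 10: note_on(79): voice 0 is free -> assigned | voices=[79 -]
Op 11: note_on(68): voice 1 is free -> assigned | voices=[79 68]
Op 12: note_off(68): free voice 1 | voices=[79 -]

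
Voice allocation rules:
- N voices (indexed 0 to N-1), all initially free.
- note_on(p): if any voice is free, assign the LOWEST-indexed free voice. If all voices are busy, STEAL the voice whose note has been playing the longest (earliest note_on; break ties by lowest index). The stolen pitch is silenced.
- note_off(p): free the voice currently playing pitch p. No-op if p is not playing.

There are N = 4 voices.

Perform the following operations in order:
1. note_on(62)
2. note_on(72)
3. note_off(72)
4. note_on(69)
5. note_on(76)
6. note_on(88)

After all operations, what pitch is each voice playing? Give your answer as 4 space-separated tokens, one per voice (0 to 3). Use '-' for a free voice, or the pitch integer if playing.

Op 1: note_on(62): voice 0 is free -> assigned | voices=[62 - - -]
Op 2: note_on(72): voice 1 is free -> assigned | voices=[62 72 - -]
Op 3: note_off(72): free voice 1 | voices=[62 - - -]
Op 4: note_on(69): voice 1 is free -> assigned | voices=[62 69 - -]
Op 5: note_on(76): voice 2 is free -> assigned | voices=[62 69 76 -]
Op 6: note_on(88): voice 3 is free -> assigned | voices=[62 69 76 88]

Answer: 62 69 76 88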